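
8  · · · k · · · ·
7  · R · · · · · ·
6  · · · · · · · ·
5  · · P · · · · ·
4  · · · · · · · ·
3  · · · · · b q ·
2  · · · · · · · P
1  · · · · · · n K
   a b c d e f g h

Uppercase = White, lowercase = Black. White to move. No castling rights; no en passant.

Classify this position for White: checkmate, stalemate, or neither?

White to move; white king on h1.
In check: yes, from the black bishop on f3.
King squares — g1: attacked by Qg3; g2: attacked by Bf3; h2: own pawn.
Legal moves for White: none.
In check with no legal moves → checkmate.

checkmate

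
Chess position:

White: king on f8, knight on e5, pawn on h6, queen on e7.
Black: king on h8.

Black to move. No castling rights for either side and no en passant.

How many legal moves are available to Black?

Black to move; king on h8.
In check: no.
Legal moves: none.
Count: 0.

0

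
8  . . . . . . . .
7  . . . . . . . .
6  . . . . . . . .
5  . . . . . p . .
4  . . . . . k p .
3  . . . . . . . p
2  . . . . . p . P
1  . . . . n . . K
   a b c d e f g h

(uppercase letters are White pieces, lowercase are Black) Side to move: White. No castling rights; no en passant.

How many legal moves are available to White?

White to move; king on h1.
In check: no.
Legal moves: none.
Count: 0.

0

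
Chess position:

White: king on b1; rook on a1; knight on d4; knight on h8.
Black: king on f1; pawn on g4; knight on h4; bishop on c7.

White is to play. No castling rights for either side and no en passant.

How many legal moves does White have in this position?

21

White to move; king on b1.
In check: no.
Legal moves: Nf7, Ng6, Ne6, Nc6, Nf5, Nb5, Nf3, Nb3, Ne2, Nc2, Kc2+, Kb2+, Ka2+, Kc1, Ra8, Ra7, Ra6, Ra5, Ra4, Ra3, Ra2.
Count: 21.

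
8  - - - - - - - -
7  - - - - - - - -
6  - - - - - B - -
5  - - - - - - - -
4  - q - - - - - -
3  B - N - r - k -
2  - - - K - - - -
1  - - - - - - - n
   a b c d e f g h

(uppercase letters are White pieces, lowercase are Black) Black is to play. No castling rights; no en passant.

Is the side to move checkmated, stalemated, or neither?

neither

Black to move; black king on g3.
In check: no.
Legal moves for Black include: Qf8, Qb8, Qe7, Qb7, Qd6+, Qb6, Qc5, Qb5, Qa5, Qh4, Qg4, Qf4, Qe4, Qd4+, Qc4, Qa4, Qxc3+, Qb3, ... (list truncated; more exist).
Black has legal moves and is not in check → neither.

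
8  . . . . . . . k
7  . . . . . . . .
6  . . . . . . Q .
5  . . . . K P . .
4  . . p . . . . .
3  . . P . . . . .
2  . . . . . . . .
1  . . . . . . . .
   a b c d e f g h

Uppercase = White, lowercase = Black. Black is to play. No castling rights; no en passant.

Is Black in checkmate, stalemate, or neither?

stalemate

Black to move; black king on h8.
In check: no.
King squares — g7: attacked by Qg6; h7: attacked by Qg6; g8: attacked by Qg6.
Legal moves for Black: none.
Not in check and no legal moves → stalemate.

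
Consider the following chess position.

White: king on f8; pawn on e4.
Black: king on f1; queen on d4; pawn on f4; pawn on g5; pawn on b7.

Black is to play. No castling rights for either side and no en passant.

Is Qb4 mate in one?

After Qb4: white king on f8; in check: yes, from the black queen on b4.
White has 4 legal replies: Kg8, Ke8, Kg7, Kf7.
In check but a legal move exists → not checkmate.

no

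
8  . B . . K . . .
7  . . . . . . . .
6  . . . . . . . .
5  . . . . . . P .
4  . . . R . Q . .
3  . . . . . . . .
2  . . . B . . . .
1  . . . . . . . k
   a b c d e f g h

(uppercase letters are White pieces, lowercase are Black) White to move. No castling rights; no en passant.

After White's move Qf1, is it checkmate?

After Qf1: black king on h1; in check: yes, from the white queen on f1.
King squares — g1: attacked by Qf1; g2: attacked by Qf1; h2: attacked by Bb8.
Black has no legal moves → checkmate.

yes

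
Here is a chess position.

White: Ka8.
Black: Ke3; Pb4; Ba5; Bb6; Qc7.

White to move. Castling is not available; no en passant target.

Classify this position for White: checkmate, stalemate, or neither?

stalemate

White to move; white king on a8.
In check: no.
King squares — a7: attacked by Bb6; b7: attacked by Qc7; b8: attacked by Qc7.
Legal moves for White: none.
Not in check and no legal moves → stalemate.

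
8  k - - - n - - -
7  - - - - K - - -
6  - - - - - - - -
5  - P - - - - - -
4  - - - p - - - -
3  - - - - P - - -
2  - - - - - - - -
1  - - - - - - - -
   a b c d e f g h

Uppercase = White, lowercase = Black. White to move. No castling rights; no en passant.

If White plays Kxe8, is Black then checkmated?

no

After Kxe8: black king on a8; in check: no.
Black is not in check, so this cannot be checkmate.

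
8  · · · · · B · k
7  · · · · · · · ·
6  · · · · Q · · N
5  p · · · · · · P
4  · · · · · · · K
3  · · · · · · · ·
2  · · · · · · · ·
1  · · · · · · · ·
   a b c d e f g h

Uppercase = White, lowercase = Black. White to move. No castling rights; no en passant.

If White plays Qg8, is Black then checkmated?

yes

After Qg8: black king on h8; in check: yes, from the white queen on g8.
King squares — g7: attacked by Bf8; h7: attacked by Qg8; g8: attacked by Nh6.
Black has no legal moves → checkmate.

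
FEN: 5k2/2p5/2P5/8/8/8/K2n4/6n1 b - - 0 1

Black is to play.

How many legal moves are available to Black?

14

Black to move; king on f8.
In check: no.
Legal moves: Kg8, Ke8, Kg7, Kf7, Ke7, Ne4, Nc4, Ndf3, Nb3, Nf1, Nb1, Nh3, Ngf3, Ne2.
Count: 14.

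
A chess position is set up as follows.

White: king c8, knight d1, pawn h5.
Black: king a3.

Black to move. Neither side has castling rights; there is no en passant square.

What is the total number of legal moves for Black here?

4

Black to move; king on a3.
In check: no.
Legal moves: Kb4, Ka4, Kb3, Ka2.
Count: 4.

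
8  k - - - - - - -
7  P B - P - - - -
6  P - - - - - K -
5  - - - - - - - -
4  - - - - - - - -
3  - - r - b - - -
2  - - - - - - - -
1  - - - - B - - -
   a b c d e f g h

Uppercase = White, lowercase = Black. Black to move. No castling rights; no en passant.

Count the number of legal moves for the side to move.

Black to move; king on a8.
In check: yes, from the white bishop on b7.
Legal moves: Kxa7.
Count: 1.

1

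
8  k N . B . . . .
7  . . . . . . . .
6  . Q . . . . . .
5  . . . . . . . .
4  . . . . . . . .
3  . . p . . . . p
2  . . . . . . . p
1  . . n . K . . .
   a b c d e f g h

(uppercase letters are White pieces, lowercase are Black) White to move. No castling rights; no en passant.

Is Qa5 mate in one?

no

After Qa5: black king on a8; in check: yes, from the white queen on a5.
Black has 2 legal replies: Kxb8, Kb7.
In check but a legal move exists → not checkmate.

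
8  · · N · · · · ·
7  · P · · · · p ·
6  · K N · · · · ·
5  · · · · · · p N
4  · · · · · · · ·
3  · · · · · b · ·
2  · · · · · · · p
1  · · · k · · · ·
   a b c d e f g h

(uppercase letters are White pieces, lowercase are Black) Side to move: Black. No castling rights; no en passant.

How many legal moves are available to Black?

Black to move; king on d1.
In check: no.
Legal moves: Bxc6, Bxh5, Bd5, Bg4, Be4, Bg2, Be2, Bh1, Ke2, Kd2, Kc2, Ke1, Kc1, g6, g4, h1=Q, h1=R, h1=B, h1=N.
Count: 19.

19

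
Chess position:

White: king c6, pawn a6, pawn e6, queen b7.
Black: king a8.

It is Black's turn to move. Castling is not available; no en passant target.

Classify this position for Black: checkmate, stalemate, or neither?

Black to move; black king on a8.
In check: yes, from the white queen on b7.
King squares — a7: attacked by Qb7; b7: attacked by Pa6; b8: attacked by Qb7.
Legal moves for Black: none.
In check with no legal moves → checkmate.

checkmate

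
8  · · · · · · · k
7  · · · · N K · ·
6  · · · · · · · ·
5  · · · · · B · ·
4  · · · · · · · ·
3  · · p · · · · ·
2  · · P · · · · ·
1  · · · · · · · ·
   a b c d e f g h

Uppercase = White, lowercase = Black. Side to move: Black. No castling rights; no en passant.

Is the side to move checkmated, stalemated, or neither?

stalemate

Black to move; black king on h8.
In check: no.
King squares — g7: attacked by Kf7; h7: attacked by Bf5; g8: attacked by Ne7.
Legal moves for Black: none.
Not in check and no legal moves → stalemate.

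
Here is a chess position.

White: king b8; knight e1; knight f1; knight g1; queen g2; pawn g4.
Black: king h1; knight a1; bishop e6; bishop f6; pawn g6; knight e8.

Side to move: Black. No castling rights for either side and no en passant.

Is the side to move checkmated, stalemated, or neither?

Black to move; black king on h1.
In check: yes, from the white queen on g2.
King squares — g1: attacked by Qg2; g2: attacked by Ne1; h2: attacked by Nf1.
Legal moves for Black: none.
In check with no legal moves → checkmate.

checkmate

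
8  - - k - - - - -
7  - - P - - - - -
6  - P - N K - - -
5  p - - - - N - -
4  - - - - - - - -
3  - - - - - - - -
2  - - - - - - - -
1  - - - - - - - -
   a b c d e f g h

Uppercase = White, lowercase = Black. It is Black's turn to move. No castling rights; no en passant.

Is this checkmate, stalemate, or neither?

checkmate

Black to move; black king on c8.
In check: yes, from the white knight on d6.
King squares — b7: attacked by Nd6; c7: attacked by Pb6; d7: attacked by Ke6; b8: attacked by Pc7; d8: attacked by Pc7.
Legal moves for Black: none.
In check with no legal moves → checkmate.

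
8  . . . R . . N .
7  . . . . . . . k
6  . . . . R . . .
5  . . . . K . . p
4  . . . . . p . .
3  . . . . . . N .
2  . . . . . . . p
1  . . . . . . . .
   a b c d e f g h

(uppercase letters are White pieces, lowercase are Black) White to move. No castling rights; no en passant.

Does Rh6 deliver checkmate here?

After Rh6: black king on h7; in check: yes, from the white rook on h6.
Black has 1 legal reply: Kg7.
In check but a legal move exists → not checkmate.

no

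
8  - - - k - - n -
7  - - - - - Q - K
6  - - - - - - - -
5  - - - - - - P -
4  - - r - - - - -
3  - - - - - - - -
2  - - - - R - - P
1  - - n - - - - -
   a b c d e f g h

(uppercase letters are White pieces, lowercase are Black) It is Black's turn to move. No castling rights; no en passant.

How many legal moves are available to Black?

Black to move; king on d8.
In check: no.
Legal moves: Ne7, Nh6, Nf6+, Kc8, Rc8, Rc7, Rc6, Rc5, Rh4+, Rg4, Rf4, Re4, Rd4, Rb4, Ra4, Rc3, Rc2, Nd3, Nb3, Nxe2, Na2.
Count: 21.

21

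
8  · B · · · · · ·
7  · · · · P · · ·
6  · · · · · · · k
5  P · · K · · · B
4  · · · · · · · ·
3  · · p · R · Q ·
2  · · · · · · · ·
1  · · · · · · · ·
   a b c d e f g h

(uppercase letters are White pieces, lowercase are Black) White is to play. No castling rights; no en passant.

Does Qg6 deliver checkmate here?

yes

After Qg6: black king on h6; in check: yes, from the white queen on g6.
King squares — g5: attacked by Qg6; h5: attacked by Qg6; g6: attacked by Bh5; g7: attacked by Qg6; h7: attacked by Qg6.
Black has no legal moves → checkmate.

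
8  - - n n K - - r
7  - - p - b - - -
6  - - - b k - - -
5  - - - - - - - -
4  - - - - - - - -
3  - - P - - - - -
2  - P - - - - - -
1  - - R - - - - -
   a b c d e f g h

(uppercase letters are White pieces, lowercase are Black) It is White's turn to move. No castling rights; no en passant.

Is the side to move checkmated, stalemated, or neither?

White to move; white king on e8.
In check: yes, from the black rook on h8.
King squares — d7: attacked by Ke6; e7: attacked by Bd6; f7: attacked by Ke6; d8: attacked by Be7; f8: attacked by Be7.
Legal moves for White: none.
In check with no legal moves → checkmate.

checkmate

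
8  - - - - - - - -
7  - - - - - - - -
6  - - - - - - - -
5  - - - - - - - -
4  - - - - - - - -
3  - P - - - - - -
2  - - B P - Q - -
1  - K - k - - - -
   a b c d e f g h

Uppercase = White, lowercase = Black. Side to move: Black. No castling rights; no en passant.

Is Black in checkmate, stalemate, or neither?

Black to move; black king on d1.
In check: yes, from the white bishop on c2.
King squares — c1: attacked by Kb1; e1: attacked by Qf2; c2: attacked by Kb1; d2: attacked by Qf2; e2: attacked by Qf2.
Legal moves for Black: none.
In check with no legal moves → checkmate.

checkmate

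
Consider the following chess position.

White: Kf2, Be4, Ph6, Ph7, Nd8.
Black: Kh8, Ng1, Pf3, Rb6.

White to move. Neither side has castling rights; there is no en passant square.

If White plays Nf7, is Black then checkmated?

yes

After Nf7: black king on h8; in check: yes, from the white knight on f7.
King squares — g7: attacked by Ph6; h7: attacked by Be4; g8: attacked by Ph7.
Black has no legal moves → checkmate.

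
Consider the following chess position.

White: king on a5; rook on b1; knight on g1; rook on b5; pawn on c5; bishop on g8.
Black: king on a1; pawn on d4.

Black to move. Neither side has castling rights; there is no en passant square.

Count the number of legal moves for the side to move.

Black to move; king on a1.
In check: yes, from the white rook on b1.
Legal moves: none.
Count: 0.

0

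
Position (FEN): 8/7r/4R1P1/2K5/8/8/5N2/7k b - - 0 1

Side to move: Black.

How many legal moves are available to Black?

Black to move; king on h1.
In check: yes, from the white knight on f2.
Legal moves: Kh2, Kg2, Kg1.
Count: 3.

3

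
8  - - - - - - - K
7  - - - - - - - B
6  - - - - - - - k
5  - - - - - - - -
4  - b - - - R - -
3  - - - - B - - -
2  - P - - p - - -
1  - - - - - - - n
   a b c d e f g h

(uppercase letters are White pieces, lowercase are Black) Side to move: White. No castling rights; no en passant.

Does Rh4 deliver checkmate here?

yes

After Rh4: black king on h6; in check: yes, from the white bishop on e3 and the white rook on h4.
King squares — g5: attacked by Be3; h5: attacked by Rh4; g6: attacked by Bh7; g7: attacked by Kh8; h7: attacked by Rh4.
Black has no legal moves → checkmate.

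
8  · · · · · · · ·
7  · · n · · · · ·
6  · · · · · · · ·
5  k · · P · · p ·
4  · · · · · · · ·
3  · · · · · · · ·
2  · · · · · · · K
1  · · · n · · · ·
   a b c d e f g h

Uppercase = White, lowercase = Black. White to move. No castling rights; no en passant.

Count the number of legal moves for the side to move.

White to move; king on h2.
In check: no.
Legal moves: Kh3, Kg3, Kg2, Kh1, Kg1, d6.
Count: 6.

6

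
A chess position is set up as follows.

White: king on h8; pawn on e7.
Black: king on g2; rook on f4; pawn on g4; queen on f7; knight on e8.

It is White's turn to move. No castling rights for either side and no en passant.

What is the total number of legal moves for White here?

White to move; king on h8.
In check: no.
Legal moves: none.
Count: 0.

0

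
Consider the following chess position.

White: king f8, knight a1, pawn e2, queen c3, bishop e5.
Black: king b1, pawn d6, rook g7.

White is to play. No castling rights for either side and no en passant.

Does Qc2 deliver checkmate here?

After Qc2: black king on b1; in check: yes, from the white queen on c2.
King squares — a1: attacked by Be5; c1: attacked by Qc2; a2: attacked by Qc2; b2: attacked by Qc2; c2: attacked by Na1.
Black has no legal moves → checkmate.

yes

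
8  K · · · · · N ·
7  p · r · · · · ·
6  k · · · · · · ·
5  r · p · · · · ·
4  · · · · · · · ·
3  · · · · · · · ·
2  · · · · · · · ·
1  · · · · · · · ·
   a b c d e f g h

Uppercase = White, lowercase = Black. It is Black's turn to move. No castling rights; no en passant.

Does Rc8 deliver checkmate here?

After Rc8: white king on a8; in check: yes, from the black rook on c8.
King squares — a7: attacked by Ka6; b7: attacked by Ka6; b8: attacked by Rc8.
White has no legal moves → checkmate.

yes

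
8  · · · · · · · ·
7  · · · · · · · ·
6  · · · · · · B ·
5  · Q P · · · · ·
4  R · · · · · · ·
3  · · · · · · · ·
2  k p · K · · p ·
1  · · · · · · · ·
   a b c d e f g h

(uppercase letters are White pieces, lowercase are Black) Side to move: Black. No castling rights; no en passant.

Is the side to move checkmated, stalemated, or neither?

Black to move; black king on a2.
In check: yes, from the white rook on a4.
King squares — a1: attacked by Ra4; b1: attacked by Bg6; b2: own pawn; a3: attacked by Ra4; b3: attacked by Qb5.
Legal moves for Black: none.
In check with no legal moves → checkmate.

checkmate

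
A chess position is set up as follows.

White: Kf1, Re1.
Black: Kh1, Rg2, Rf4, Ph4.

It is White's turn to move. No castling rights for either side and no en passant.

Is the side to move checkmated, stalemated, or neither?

White to move; white king on f1.
In check: yes, from the black rook on f4.
King squares — e1: own rook; g1: attacked by Kh1; e2: attacked by Rg2; f2: attacked by Rg2; g2: attacked by Kh1.
Legal moves for White: none.
In check with no legal moves → checkmate.

checkmate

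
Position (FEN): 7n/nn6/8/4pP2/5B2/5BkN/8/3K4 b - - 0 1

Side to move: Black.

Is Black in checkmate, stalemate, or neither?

Black to move; black king on g3.
In check: yes, from the white bishop on f4.
King squares — f2: attacked by Nh3; g2: attacked by Bf3; h2: attacked by Bf4; f3: available; h3: available; f4: attacked by Nh3; g4: attacked by Bf3; h4: available.
Legal moves for Black: Kh4, Kxh3, Kxf3, exf4.
Black is in check but has 4 legal moves → neither.

neither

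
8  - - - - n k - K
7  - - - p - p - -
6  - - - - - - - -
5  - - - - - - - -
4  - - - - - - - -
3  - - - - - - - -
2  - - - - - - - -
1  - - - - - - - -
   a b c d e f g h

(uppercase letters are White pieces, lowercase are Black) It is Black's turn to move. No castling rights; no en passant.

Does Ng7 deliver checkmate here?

After Ng7: white king on h8; in check: no.
White is not in check, so this cannot be checkmate.

no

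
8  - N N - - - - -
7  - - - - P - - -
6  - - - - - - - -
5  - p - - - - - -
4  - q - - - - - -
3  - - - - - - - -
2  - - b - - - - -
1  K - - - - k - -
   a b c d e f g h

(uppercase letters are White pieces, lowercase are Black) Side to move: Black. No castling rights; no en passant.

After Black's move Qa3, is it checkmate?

yes

After Qa3: white king on a1; in check: yes, from the black queen on a3.
King squares — b1: attacked by Bc2; a2: attacked by Qa3; b2: attacked by Qa3.
White has no legal moves → checkmate.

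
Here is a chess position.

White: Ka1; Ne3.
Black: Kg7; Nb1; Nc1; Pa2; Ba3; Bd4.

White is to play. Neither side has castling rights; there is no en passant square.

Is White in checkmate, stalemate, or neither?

checkmate

White to move; white king on a1.
In check: yes, from the black bishop on d4.
King squares — b1: attacked by Pa2; a2: attacked by Nc1; b2: attacked by Ba3.
Legal moves for White: none.
In check with no legal moves → checkmate.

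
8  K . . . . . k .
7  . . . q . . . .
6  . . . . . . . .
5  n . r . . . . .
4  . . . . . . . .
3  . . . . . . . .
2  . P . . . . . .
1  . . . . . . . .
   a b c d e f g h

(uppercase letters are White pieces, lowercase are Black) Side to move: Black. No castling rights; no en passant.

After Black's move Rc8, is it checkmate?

yes

After Rc8: white king on a8; in check: yes, from the black rook on c8.
King squares — a7: attacked by Qd7; b7: attacked by Na5; b8: attacked by Rc8.
White has no legal moves → checkmate.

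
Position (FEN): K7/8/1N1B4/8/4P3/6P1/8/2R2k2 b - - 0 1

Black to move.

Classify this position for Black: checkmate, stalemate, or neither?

neither

Black to move; black king on f1.
In check: yes, from the white rook on c1.
King squares — e1: attacked by Rc1; g1: attacked by Rc1; e2: available; f2: available; g2: available.
Legal moves for Black: Kg2, Kf2, Ke2.
Black is in check but has 3 legal moves → neither.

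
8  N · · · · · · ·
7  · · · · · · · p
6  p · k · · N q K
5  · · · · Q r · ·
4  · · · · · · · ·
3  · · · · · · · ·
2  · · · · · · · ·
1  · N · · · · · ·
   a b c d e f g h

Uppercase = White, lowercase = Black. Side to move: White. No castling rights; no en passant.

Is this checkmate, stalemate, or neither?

checkmate

White to move; white king on h6.
In check: yes, from the black queen on g6.
King squares — g5: attacked by Rf5; h5: attacked by Rf5; g6: attacked by Ph7; g7: attacked by Qg6; h7: attacked by Qg6.
Legal moves for White: none.
In check with no legal moves → checkmate.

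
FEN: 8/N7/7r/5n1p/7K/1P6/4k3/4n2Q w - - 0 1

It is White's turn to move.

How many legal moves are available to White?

2

White to move; king on h4.
In check: yes, from the black knight on f5.
Legal moves: Kg5, Kh3.
Count: 2.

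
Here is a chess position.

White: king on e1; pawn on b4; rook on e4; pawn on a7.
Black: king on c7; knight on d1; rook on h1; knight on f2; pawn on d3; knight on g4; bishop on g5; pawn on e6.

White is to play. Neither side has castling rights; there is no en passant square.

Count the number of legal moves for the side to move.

White to move; king on e1.
In check: yes, from the black rook on h1.
Legal moves: none.
Count: 0.

0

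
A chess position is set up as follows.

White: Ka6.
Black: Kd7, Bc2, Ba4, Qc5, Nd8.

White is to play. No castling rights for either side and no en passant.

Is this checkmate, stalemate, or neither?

stalemate

White to move; white king on a6.
In check: no.
King squares — a5: attacked by Qc5; b5: attacked by Ba4; b6: attacked by Qc5; a7: attacked by Qc5; b7: attacked by Nd8.
Legal moves for White: none.
Not in check and no legal moves → stalemate.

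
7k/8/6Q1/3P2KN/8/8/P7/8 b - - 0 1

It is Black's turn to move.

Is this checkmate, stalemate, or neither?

stalemate

Black to move; black king on h8.
In check: no.
King squares — g7: attacked by Nh5; h7: attacked by Qg6; g8: attacked by Qg6.
Legal moves for Black: none.
Not in check and no legal moves → stalemate.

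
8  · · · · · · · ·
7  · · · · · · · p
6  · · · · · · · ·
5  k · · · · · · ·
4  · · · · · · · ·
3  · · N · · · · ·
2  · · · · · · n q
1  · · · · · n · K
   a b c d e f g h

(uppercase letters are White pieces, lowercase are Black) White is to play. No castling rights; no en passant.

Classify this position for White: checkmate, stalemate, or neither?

checkmate

White to move; white king on h1.
In check: yes, from the black queen on h2.
King squares — g1: attacked by Qh2; g2: attacked by Qh2; h2: attacked by Nf1.
Legal moves for White: none.
In check with no legal moves → checkmate.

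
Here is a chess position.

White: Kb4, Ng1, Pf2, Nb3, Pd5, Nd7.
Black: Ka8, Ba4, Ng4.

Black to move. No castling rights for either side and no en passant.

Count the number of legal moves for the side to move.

12

Black to move; king on a8.
In check: no.
Legal moves: Kb7, Ka7, Nh6, Nf6, Ne5, Ne3, Nh2, Nxf2, Bxd7, Bc6, Bb5, Bxb3.
Count: 12.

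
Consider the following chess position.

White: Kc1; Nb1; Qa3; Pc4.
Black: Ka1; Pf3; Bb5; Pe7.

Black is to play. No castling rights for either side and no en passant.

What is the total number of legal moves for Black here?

0

Black to move; king on a1.
In check: yes, from the white queen on a3.
Legal moves: none.
Count: 0.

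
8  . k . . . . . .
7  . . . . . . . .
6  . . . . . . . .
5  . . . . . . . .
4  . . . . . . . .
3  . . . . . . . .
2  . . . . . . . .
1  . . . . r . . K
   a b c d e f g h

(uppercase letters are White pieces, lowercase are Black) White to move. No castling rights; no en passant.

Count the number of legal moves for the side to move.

White to move; king on h1.
In check: yes, from the black rook on e1.
Legal moves: Kh2, Kg2.
Count: 2.

2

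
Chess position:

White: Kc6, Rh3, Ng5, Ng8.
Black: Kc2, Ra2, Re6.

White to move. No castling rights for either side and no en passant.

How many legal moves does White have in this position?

7

White to move; king on c6.
In check: yes, from the black rook on e6.
Legal moves: Kd7, Kc7, Kb7, Kd5, Kc5, Kb5, Nxe6.
Count: 7.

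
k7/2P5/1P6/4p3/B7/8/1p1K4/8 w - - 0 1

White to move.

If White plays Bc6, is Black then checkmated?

yes

After Bc6: black king on a8; in check: yes, from the white bishop on c6.
King squares — a7: attacked by Pb6; b7: attacked by Bc6; b8: attacked by Pc7.
Black has no legal moves → checkmate.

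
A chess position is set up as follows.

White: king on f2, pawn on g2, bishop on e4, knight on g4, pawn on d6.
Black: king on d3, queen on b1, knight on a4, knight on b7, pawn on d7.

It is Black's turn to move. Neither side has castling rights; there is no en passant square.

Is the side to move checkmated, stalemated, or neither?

Black to move; black king on d3.
In check: yes, from the white bishop on e4.
King squares — c2: attacked by Be4; d2: available; e2: attacked by Kf2; c3: available; e3: attacked by Kf2; c4: available; d4: available; e4: available.
Legal moves for Black: Kxe4, Kd4, Kc4, Kc3, Kd2.
Black is in check but has 5 legal moves → neither.

neither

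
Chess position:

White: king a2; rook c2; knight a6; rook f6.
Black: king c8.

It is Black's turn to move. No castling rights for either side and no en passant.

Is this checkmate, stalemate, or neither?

Black to move; black king on c8.
In check: yes, from the white rook on c2.
Legal moves for Black: Kd8, Kd7, Kb7.
Black is in check but has 3 legal moves → neither.

neither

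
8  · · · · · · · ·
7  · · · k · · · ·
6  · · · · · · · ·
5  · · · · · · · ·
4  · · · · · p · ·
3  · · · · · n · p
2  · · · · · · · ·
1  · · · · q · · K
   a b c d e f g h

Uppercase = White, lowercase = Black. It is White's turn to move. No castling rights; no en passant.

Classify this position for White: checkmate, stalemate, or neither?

checkmate

White to move; white king on h1.
In check: yes, from the black queen on e1.
King squares — g1: attacked by Qe1; g2: attacked by Ph3; h2: attacked by Nf3.
Legal moves for White: none.
In check with no legal moves → checkmate.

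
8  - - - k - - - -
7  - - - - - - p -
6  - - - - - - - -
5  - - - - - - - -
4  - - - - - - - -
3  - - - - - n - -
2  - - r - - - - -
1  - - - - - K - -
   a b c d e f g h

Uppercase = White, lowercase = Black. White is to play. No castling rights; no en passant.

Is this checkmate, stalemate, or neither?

stalemate

White to move; white king on f1.
In check: no.
King squares — e1: attacked by Nf3; g1: attacked by Nf3; e2: attacked by Rc2; f2: attacked by Rc2; g2: attacked by Rc2.
Legal moves for White: none.
Not in check and no legal moves → stalemate.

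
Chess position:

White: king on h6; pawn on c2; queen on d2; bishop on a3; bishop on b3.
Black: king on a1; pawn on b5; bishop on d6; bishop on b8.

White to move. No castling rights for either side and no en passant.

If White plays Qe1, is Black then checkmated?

yes

After Qe1: black king on a1; in check: yes, from the white queen on e1.
King squares — b1: attacked by Qe1; a2: attacked by Bb3; b2: attacked by Ba3.
Black has no legal moves → checkmate.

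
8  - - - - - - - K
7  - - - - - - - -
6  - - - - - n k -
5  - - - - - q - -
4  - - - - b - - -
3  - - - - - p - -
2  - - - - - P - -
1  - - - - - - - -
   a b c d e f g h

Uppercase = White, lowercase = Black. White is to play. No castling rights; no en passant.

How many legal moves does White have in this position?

White to move; king on h8.
In check: no.
Legal moves: none.
Count: 0.

0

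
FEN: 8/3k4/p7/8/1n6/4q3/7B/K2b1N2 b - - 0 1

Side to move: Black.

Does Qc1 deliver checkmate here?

yes

After Qc1: white king on a1; in check: yes, from the black queen on c1.
King squares — b1: attacked by Qc1; a2: attacked by Nb4; b2: attacked by Qc1.
White has no legal moves → checkmate.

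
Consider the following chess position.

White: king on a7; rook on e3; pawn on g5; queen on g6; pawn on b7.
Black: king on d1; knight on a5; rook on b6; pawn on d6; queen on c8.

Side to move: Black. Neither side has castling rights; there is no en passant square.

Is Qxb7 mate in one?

yes

After Qxb7: white king on a7; in check: yes, from the black queen on b7.
King squares — a6: attacked by Rb6; b6: attacked by Qb7; b7: attacked by Na5; a8: attacked by Qb7; b8: attacked by Qb7.
White has no legal moves → checkmate.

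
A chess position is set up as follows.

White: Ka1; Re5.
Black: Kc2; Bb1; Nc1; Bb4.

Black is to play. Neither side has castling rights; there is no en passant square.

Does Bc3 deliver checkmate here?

yes

After Bc3: white king on a1; in check: yes, from the black bishop on c3.
King squares — b1: attacked by Kc2; a2: attacked by Bb1; b2: attacked by Kc2.
White has no legal moves → checkmate.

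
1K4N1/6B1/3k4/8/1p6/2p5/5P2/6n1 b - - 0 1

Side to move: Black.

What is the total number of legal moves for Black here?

10

Black to move; king on d6.
In check: no.
Legal moves: Kd7, Ke6, Kc6, Kd5, Kc5, Nh3, Nf3, Ne2, b3, c2.
Count: 10.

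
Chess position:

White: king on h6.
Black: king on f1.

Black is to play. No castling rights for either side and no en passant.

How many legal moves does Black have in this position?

5

Black to move; king on f1.
In check: no.
Legal moves: Kg2, Kf2, Ke2, Kg1, Ke1.
Count: 5.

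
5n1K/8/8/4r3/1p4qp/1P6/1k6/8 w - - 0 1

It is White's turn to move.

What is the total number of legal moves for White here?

0

White to move; king on h8.
In check: no.
Legal moves: none.
Count: 0.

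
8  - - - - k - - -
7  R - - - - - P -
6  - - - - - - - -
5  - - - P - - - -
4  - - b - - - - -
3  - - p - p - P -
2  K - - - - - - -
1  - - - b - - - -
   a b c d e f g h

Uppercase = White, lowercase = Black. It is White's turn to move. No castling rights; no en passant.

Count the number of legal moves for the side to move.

White to move; king on a2.
In check: yes, from the black bishop on c4.
Legal moves: Ka3, Kb1, Ka1.
Count: 3.

3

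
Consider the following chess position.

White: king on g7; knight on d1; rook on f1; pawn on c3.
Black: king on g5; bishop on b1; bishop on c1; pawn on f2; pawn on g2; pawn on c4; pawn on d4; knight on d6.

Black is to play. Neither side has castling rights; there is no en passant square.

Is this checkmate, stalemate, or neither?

neither

Black to move; black king on g5.
In check: no.
Legal moves for Black include: Ne8+, Nc8, Nf7, Nb7, Nf5+, Nb5, Ne4, Kh5, Kf5, Kh4, Kg4, Kf4, Bf4, Be3, Ba3, Bd2, Bb2, Bh7, ... (list truncated; more exist).
Black has legal moves and is not in check → neither.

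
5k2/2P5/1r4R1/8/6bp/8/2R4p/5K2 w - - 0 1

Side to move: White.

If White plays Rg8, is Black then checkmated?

After Rg8: black king on f8; in check: yes, from the white rook on g8.
Black has 3 legal replies: Kxg8, Kf7, Ke7.
In check but a legal move exists → not checkmate.

no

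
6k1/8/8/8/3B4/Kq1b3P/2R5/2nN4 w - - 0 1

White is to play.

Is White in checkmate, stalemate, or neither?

White to move; white king on a3.
In check: yes, from the black queen on b3.
King squares — a2: attacked by Nc1; b2: attacked by Qb3; b3: attacked by Nc1; a4: attacked by Qb3; b4: attacked by Qb3.
Legal moves for White: none.
In check with no legal moves → checkmate.

checkmate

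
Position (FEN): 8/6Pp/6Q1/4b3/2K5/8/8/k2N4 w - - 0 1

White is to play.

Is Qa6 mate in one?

After Qa6: black king on a1; in check: yes, from the white queen on a6.
Black has 1 legal reply: Kb1.
In check but a legal move exists → not checkmate.

no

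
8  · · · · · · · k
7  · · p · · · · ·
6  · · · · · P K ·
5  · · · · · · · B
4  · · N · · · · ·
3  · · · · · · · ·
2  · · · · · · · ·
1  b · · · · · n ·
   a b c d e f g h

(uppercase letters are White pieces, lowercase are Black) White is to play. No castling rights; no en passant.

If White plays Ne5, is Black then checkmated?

After Ne5: black king on h8; in check: no.
Black is not in check, so this cannot be checkmate.

no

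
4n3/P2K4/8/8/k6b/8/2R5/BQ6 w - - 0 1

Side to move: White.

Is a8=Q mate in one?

After a8=Q: black king on a4; in check: yes, from the white queen on a8.
King squares — a3: attacked by Qa8; b3: attacked by Qb1; b4: attacked by Qb1; a5: attacked by Qa8; b5: attacked by Qb1.
Black has no legal moves → checkmate.

yes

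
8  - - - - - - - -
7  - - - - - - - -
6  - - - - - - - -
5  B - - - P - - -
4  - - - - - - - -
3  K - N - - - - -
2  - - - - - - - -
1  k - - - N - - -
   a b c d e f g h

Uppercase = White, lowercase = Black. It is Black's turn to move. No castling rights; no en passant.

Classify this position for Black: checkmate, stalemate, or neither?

Black to move; black king on a1.
In check: no.
King squares — b1: attacked by Nc3; a2: attacked by Ka3; b2: attacked by Ka3.
Legal moves for Black: none.
Not in check and no legal moves → stalemate.

stalemate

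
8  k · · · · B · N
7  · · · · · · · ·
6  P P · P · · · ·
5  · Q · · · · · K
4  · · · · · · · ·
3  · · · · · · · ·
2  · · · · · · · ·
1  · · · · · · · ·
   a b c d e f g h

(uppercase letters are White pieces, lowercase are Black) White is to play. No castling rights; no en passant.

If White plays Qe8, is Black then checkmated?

After Qe8: black king on a8; in check: yes, from the white queen on e8.
King squares — a7: attacked by Pb6; b7: attacked by Pa6; b8: attacked by Qe8.
Black has no legal moves → checkmate.

yes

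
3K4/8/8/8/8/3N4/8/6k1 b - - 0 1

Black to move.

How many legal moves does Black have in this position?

4

Black to move; king on g1.
In check: no.
Legal moves: Kh2, Kg2, Kh1, Kf1.
Count: 4.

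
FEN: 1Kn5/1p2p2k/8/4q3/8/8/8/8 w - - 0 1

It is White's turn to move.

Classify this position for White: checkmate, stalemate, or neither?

neither

White to move; white king on b8.
In check: yes, from the black queen on e5.
Legal moves for White: Kxc8, Ka8, Kxb7.
White is in check but has 3 legal moves → neither.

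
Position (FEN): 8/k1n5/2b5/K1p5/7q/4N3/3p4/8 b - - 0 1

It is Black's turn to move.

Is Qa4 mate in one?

After Qa4: white king on a5; in check: yes, from the black queen on a4.
King squares — a4: attacked by Bc6; b4: attacked by Qa4; b5: attacked by Qa4; a6: attacked by Qa4; b6: attacked by Ka7.
White has no legal moves → checkmate.

yes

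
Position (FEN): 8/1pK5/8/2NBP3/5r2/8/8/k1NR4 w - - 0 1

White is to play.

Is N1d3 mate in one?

yes

After N1d3: black king on a1; in check: yes, from the white rook on d1.
King squares — b1: attacked by Rd1; a2: attacked by Bd5; b2: attacked by Nd3.
Black has no legal moves → checkmate.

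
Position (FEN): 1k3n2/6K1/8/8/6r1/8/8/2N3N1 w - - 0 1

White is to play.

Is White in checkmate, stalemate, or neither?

neither

White to move; white king on g7.
In check: yes, from the black rook on g4.
Legal moves for White: Kh8, Kxf8, Kf7, Kh6, Kf6.
White is in check but has 5 legal moves → neither.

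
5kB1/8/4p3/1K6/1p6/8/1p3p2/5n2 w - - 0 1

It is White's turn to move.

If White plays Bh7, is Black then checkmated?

After Bh7: black king on f8; in check: no.
Black is not in check, so this cannot be checkmate.

no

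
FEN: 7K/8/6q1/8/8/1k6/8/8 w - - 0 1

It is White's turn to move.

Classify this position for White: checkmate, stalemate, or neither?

White to move; white king on h8.
In check: no.
King squares — g7: attacked by Qg6; h7: attacked by Qg6; g8: attacked by Qg6.
Legal moves for White: none.
Not in check and no legal moves → stalemate.

stalemate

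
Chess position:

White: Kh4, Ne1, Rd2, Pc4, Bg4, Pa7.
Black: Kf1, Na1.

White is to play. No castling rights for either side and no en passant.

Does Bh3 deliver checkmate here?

After Bh3: black king on f1; in check: yes, from the white bishop on h3.
Black has 2 legal replies: Kg1, Kxe1.
In check but a legal move exists → not checkmate.

no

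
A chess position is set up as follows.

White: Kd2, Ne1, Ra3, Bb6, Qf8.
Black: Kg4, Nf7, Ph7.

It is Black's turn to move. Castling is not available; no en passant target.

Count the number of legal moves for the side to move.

Black to move; king on g4.
In check: no.
Legal moves: Nh8, Nd8, Nh6, Nd6, Ng5, Ne5, Kh5, Kg5, Kf5, Kh4, Kf4, h6, h5.
Count: 13.

13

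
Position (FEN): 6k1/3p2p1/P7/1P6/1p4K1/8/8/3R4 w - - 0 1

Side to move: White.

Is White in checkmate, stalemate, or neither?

White to move; white king on g4.
In check: no.
Legal moves for White include: Kh5, Kg5, Kf5, Kh4, Kf4, Kh3, Kg3, Kf3, Rxd7, Rd6, Rd5, Rd4, Rd3, Rd2, Rh1, Rg1, Rf1, Re1, ... (list truncated; more exist).
White has legal moves and is not in check → neither.

neither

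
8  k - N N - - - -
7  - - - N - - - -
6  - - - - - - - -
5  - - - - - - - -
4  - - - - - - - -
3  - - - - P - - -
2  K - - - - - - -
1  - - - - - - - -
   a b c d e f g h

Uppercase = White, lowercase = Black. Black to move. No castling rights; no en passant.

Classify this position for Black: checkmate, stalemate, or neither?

stalemate

Black to move; black king on a8.
In check: no.
King squares — a7: attacked by Nc8; b7: attacked by Nd8; b8: attacked by Nd7.
Legal moves for Black: none.
Not in check and no legal moves → stalemate.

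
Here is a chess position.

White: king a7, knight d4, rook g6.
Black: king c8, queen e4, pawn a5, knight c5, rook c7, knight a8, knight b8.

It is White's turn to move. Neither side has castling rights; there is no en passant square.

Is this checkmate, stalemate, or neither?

checkmate

White to move; white king on a7.
In check: yes, from the black rook on c7.
King squares — a6: attacked by Nc5; b6: attacked by Na8; b7: attacked by Qe4; a8: attacked by Qe4; b8: attacked by Kc8.
Legal moves for White: none.
In check with no legal moves → checkmate.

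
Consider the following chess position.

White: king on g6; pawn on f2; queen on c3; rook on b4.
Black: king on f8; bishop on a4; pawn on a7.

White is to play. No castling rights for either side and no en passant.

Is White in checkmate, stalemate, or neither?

White to move; white king on g6.
In check: no.
Legal moves for White include: Kh7, Kh6, Kf6, Kh5, Kg5, Kf5, Rb8+, Rb7, Rb6, Rb5, Rh4, Rg4, Rf4+, Re4, Rd4, Rc4, Rxa4, Rb3, ... (list truncated; more exist).
White has legal moves and is not in check → neither.

neither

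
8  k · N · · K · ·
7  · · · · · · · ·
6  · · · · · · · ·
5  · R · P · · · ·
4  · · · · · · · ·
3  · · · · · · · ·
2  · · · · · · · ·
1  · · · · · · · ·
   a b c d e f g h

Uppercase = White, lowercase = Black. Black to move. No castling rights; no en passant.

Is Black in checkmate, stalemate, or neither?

Black to move; black king on a8.
In check: no.
King squares — a7: attacked by Nc8; b7: attacked by Rb5; b8: attacked by Rb5.
Legal moves for Black: none.
Not in check and no legal moves → stalemate.

stalemate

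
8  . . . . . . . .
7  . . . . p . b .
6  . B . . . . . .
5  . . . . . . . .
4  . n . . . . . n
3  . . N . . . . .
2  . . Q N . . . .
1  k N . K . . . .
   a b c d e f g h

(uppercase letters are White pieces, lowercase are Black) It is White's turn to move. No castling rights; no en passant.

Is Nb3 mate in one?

yes

After Nb3: black king on a1; in check: yes, from the white knight on b3.
King squares — b1: attacked by Qc2; a2: attacked by Qc2; b2: attacked by Qc2.
Black has no legal moves → checkmate.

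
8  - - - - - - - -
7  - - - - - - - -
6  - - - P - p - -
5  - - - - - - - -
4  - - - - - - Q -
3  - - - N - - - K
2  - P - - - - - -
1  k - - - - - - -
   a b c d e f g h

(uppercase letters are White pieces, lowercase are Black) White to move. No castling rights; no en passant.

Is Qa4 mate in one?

no

After Qa4: black king on a1; in check: yes, from the white queen on a4.
Black has 1 legal reply: Kb1.
In check but a legal move exists → not checkmate.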